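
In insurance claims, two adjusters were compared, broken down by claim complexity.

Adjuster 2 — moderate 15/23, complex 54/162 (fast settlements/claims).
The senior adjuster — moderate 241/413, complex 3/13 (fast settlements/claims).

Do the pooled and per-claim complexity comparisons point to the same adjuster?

Moderate: Adjuster 2 15/23 = 65.2%, the senior adjuster 241/413 = 58.4% → Adjuster 2
Complex: Adjuster 2 54/162 = 33.3%, the senior adjuster 3/13 = 23.1% → Adjuster 2
Overall: Adjuster 2 69/185 = 37.3%, the senior adjuster 244/426 = 57.3% → the senior adjuster
Adjuster 2 wins each claim group but the senior adjuster wins overall — the comparison reverses. Adjuster 2's claims skew toward complex, which has a lower base rate.

No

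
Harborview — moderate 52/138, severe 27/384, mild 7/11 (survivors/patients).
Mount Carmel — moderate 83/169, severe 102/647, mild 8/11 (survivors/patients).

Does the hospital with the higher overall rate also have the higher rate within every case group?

Yes

Moderate: Harborview 52/138 = 37.7%, Mount Carmel 83/169 = 49.1% → Mount Carmel
Severe: Harborview 27/384 = 7.0%, Mount Carmel 102/647 = 15.8% → Mount Carmel
Mild: Harborview 7/11 = 63.6%, Mount Carmel 8/11 = 72.7% → Mount Carmel
Overall: Harborview 86/533 = 16.1%, Mount Carmel 193/827 = 23.3% → Mount Carmel
Mount Carmel wins overall and in every case group — no reversal.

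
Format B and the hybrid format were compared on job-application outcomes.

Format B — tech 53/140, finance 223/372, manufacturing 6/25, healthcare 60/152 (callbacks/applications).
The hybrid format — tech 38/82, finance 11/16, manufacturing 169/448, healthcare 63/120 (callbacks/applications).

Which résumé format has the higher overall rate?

Tech: Format B 53/140 = 37.9%, the hybrid format 38/82 = 46.3% → the hybrid format
Finance: Format B 223/372 = 59.9%, the hybrid format 11/16 = 68.8% → the hybrid format
Manufacturing: Format B 6/25 = 24.0%, the hybrid format 169/448 = 37.7% → the hybrid format
Healthcare: Format B 60/152 = 39.5%, the hybrid format 63/120 = 52.5% → the hybrid format
Overall: Format B 342/689 = 49.6%, the hybrid format 281/666 = 42.2% → Format B
(The hybrid format wins every industry group but Format B wins overall — the hybrid format's applications skew toward the low-rate manufacturing group.)

Format B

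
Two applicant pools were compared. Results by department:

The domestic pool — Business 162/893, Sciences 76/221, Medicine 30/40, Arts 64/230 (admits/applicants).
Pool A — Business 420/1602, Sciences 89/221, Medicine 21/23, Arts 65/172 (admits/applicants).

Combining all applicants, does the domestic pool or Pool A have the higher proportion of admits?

Business: the domestic pool 162/893 = 18.1%, Pool A 420/1602 = 26.2% → Pool A
Sciences: the domestic pool 76/221 = 34.4%, Pool A 89/221 = 40.3% → Pool A
Medicine: the domestic pool 30/40 = 75.0%, Pool A 21/23 = 91.3% → Pool A
Arts: the domestic pool 64/230 = 27.8%, Pool A 65/172 = 37.8% → Pool A
Overall: the domestic pool 332/1384 = 24.0%, Pool A 595/2018 = 29.5% → Pool A

Pool A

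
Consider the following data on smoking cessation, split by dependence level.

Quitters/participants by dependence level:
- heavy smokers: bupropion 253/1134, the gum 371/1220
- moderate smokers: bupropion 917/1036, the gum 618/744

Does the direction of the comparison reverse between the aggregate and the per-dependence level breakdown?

Heavy smokers: bupropion 253/1134 = 22.3%, the gum 371/1220 = 30.4% → the gum
Moderate smokers: bupropion 917/1036 = 88.5%, the gum 618/744 = 83.1% → bupropion
Overall: bupropion 1170/2170 = 53.9%, the gum 989/1964 = 50.4% → bupropion
Neither sweeps: bupropion wins 1 of 2 groups, the gum wins 1. Bupropion wins overall but not every group — no Simpson reversal.

No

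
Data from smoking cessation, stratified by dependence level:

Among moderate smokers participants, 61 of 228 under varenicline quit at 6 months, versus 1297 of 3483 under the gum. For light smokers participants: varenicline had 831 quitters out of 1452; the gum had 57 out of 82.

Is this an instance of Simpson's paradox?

Yes

Moderate smokers: varenicline 61/228 = 26.8%, the gum 1297/3483 = 37.2% → the gum
Light smokers: varenicline 831/1452 = 57.2%, the gum 57/82 = 69.5% → the gum
Overall: varenicline 892/1680 = 53.1%, the gum 1354/3565 = 38.0% → varenicline
The gum wins each dependence group but varenicline wins overall — the comparison reverses. The gum's participants skew toward moderate smokers, which has a lower base rate.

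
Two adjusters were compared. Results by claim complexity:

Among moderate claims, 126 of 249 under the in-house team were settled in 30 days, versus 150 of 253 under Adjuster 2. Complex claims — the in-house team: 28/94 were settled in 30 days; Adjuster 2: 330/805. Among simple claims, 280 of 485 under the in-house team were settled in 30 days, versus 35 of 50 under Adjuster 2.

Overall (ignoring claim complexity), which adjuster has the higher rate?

Moderate: the in-house team 126/249 = 50.6%, Adjuster 2 150/253 = 59.3% → Adjuster 2
Complex: the in-house team 28/94 = 29.8%, Adjuster 2 330/805 = 41.0% → Adjuster 2
Simple: the in-house team 280/485 = 57.7%, Adjuster 2 35/50 = 70.0% → Adjuster 2
Overall: the in-house team 434/828 = 52.4%, Adjuster 2 515/1108 = 46.5% → the in-house team
(Adjuster 2 wins every claim group but the in-house team wins overall — Adjuster 2's claims skew toward the low-rate complex group.)

the in-house team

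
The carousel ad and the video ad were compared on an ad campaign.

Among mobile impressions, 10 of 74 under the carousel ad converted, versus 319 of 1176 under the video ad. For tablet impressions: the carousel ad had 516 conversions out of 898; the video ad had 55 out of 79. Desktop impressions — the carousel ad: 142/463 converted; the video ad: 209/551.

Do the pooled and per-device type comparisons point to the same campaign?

Mobile: the carousel ad 10/74 = 13.5%, the video ad 319/1176 = 27.1% → the video ad
Tablet: the carousel ad 516/898 = 57.5%, the video ad 55/79 = 69.6% → the video ad
Desktop: the carousel ad 142/463 = 30.7%, the video ad 209/551 = 37.9% → the video ad
Overall: the carousel ad 668/1435 = 46.6%, the video ad 583/1806 = 32.3% → the carousel ad
The video ad wins each device group but the carousel ad wins overall — the comparison reverses. The video ad's impressions skew toward mobile, which has a lower base rate.

No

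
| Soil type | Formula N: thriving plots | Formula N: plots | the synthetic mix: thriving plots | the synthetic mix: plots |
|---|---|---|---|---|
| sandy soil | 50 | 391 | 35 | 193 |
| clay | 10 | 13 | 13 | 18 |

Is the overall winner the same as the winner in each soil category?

No

Sandy soil: Formula N 50/391 = 12.8%, the synthetic mix 35/193 = 18.1% → the synthetic mix
Clay: Formula N 10/13 = 76.9%, the synthetic mix 13/18 = 72.2% → Formula N
Overall: Formula N 60/404 = 14.9%, the synthetic mix 48/211 = 22.7% → the synthetic mix
Neither sweeps: Formula N wins 1 of 2 groups, the synthetic mix wins 1. The synthetic mix wins overall but not every group — no Simpson reversal.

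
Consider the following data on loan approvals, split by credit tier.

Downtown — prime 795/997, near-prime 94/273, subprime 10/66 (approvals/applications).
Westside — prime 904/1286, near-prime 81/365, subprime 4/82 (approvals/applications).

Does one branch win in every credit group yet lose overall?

No

Prime: Downtown 795/997 = 79.7%, Westside 904/1286 = 70.3% → Downtown
Near-prime: Downtown 94/273 = 34.4%, Westside 81/365 = 22.2% → Downtown
Subprime: Downtown 10/66 = 15.2%, Westside 4/82 = 4.9% → Downtown
Overall: Downtown 899/1336 = 67.3%, Westside 989/1733 = 57.1% → Downtown
Downtown wins overall and in every credit group — no reversal.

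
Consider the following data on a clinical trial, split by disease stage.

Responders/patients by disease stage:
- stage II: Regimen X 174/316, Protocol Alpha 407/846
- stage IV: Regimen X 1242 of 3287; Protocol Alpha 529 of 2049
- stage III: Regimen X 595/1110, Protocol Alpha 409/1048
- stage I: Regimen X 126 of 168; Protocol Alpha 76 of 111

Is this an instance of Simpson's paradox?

Stage II: Regimen X 174/316 = 55.1%, Protocol Alpha 407/846 = 48.1% → Regimen X
Stage IV: Regimen X 1242/3287 = 37.8%, Protocol Alpha 529/2049 = 25.8% → Regimen X
Stage III: Regimen X 595/1110 = 53.6%, Protocol Alpha 409/1048 = 39.0% → Regimen X
Stage I: Regimen X 126/168 = 75.0%, Protocol Alpha 76/111 = 68.5% → Regimen X
Overall: Regimen X 2137/4881 = 43.8%, Protocol Alpha 1421/4054 = 35.1% → Regimen X
Regimen X wins overall and in every disease group — no reversal.

No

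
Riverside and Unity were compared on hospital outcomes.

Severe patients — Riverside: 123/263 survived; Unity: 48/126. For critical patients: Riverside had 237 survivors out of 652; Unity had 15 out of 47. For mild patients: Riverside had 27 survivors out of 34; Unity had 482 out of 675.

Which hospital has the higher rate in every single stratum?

Riverside

Severe: Riverside 123/263 = 46.8%, Unity 48/126 = 38.1% → Riverside
Critical: Riverside 237/652 = 36.3%, Unity 15/47 = 31.9% → Riverside
Mild: Riverside 27/34 = 79.4%, Unity 482/675 = 71.4% → Riverside
Riverside has the higher rate in all 3 groups.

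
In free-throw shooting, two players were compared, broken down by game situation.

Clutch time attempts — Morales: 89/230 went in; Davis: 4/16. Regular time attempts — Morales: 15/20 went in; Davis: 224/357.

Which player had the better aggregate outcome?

Clutch time: Morales 89/230 = 38.7%, Davis 4/16 = 25.0% → Morales
Regular time: Morales 15/20 = 75.0%, Davis 224/357 = 62.7% → Morales
Overall: Morales 104/250 = 41.6%, Davis 228/373 = 61.1% → Davis
(Morales wins every game group but Davis wins overall — Morales's attempts skew toward the low-rate clutch time group.)

Davis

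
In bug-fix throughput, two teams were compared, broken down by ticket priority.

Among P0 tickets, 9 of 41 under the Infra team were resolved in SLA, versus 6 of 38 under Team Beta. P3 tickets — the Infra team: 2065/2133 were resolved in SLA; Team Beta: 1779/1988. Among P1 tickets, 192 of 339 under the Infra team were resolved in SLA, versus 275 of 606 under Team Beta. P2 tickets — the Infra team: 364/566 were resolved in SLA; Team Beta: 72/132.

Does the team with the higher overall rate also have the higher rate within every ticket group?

P0: the Infra team 9/41 = 22.0%, Team Beta 6/38 = 15.8% → the Infra team
P3: the Infra team 2065/2133 = 96.8%, Team Beta 1779/1988 = 89.5% → the Infra team
P1: the Infra team 192/339 = 56.6%, Team Beta 275/606 = 45.4% → the Infra team
P2: the Infra team 364/566 = 64.3%, Team Beta 72/132 = 54.5% → the Infra team
Overall: the Infra team 2630/3079 = 85.4%, Team Beta 2132/2764 = 77.1% → the Infra team
The Infra team wins overall and in every ticket group — no reversal.

Yes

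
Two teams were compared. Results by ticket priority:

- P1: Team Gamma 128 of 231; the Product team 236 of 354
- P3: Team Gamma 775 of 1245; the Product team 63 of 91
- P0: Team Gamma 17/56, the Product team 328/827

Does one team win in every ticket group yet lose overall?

Yes

P1: Team Gamma 128/231 = 55.4%, the Product team 236/354 = 66.7% → the Product team
P3: Team Gamma 775/1245 = 62.2%, the Product team 63/91 = 69.2% → the Product team
P0: Team Gamma 17/56 = 30.4%, the Product team 328/827 = 39.7% → the Product team
Overall: Team Gamma 920/1532 = 60.1%, the Product team 627/1272 = 49.3% → Team Gamma
The Product team wins each ticket group but Team Gamma wins overall — the comparison reverses. The Product team's tickets skew toward P0, which has a lower base rate.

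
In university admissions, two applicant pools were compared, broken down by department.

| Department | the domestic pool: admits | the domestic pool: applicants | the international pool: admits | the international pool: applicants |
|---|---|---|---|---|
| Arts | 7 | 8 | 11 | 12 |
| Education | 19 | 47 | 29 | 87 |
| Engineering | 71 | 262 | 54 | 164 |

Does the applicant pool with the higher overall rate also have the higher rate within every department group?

No

Arts: the domestic pool 7/8 = 87.5%, the international pool 11/12 = 91.7% → the international pool
Education: the domestic pool 19/47 = 40.4%, the international pool 29/87 = 33.3% → the domestic pool
Engineering: the domestic pool 71/262 = 27.1%, the international pool 54/164 = 32.9% → the international pool
Overall: the domestic pool 97/317 = 30.6%, the international pool 94/263 = 35.7% → the international pool
Neither sweeps: the domestic pool wins 1 of 3 groups, the international pool wins 2. The international pool wins overall but not every group — no Simpson reversal.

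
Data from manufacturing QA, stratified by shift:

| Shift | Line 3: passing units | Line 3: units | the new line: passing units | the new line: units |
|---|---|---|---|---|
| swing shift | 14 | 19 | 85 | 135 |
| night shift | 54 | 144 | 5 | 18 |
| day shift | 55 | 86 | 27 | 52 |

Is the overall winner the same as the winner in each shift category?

No

Swing shift: Line 3 14/19 = 73.7%, the new line 85/135 = 63.0% → Line 3
Night shift: Line 3 54/144 = 37.5%, the new line 5/18 = 27.8% → Line 3
Day shift: Line 3 55/86 = 64.0%, the new line 27/52 = 51.9% → Line 3
Overall: Line 3 123/249 = 49.4%, the new line 117/205 = 57.1% → the new line
Line 3 wins each shift group but the new line wins overall — the comparison reverses. Line 3's units skew toward night shift, which has a lower base rate.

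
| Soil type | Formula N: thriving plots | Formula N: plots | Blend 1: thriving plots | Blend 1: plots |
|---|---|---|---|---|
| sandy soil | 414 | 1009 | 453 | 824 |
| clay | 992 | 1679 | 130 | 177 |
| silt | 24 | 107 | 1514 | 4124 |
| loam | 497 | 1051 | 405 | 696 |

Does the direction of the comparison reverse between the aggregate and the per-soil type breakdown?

Sandy soil: Formula N 414/1009 = 41.0%, Blend 1 453/824 = 55.0% → Blend 1
Clay: Formula N 992/1679 = 59.1%, Blend 1 130/177 = 73.4% → Blend 1
Silt: Formula N 24/107 = 22.4%, Blend 1 1514/4124 = 36.7% → Blend 1
Loam: Formula N 497/1051 = 47.3%, Blend 1 405/696 = 58.2% → Blend 1
Overall: Formula N 1927/3846 = 50.1%, Blend 1 2502/5821 = 43.0% → Formula N
Blend 1 wins each soil group but Formula N wins overall — the comparison reverses. Blend 1's plots skew toward silt, which has a lower base rate.

Yes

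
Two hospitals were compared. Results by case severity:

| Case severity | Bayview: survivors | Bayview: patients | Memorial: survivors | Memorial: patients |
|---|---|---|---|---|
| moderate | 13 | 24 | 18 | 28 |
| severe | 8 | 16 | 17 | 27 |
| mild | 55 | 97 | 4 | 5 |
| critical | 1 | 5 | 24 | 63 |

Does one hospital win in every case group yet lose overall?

Moderate: Bayview 13/24 = 54.2%, Memorial 18/28 = 64.3% → Memorial
Severe: Bayview 8/16 = 50.0%, Memorial 17/27 = 63.0% → Memorial
Mild: Bayview 55/97 = 56.7%, Memorial 4/5 = 80.0% → Memorial
Critical: Bayview 1/5 = 20.0%, Memorial 24/63 = 38.1% → Memorial
Overall: Bayview 77/142 = 54.2%, Memorial 63/123 = 51.2% → Bayview
Memorial wins each case group but Bayview wins overall — the comparison reverses. Memorial's patients skew toward critical, which has a lower base rate.

Yes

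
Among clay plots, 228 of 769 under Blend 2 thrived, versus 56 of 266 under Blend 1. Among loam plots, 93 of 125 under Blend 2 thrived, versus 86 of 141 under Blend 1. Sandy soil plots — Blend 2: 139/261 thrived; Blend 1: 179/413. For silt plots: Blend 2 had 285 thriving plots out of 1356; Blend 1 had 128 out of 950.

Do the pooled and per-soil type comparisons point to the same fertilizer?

Yes

Clay: Blend 2 228/769 = 29.6%, Blend 1 56/266 = 21.1% → Blend 2
Loam: Blend 2 93/125 = 74.4%, Blend 1 86/141 = 61.0% → Blend 2
Sandy soil: Blend 2 139/261 = 53.3%, Blend 1 179/413 = 43.3% → Blend 2
Silt: Blend 2 285/1356 = 21.0%, Blend 1 128/950 = 13.5% → Blend 2
Overall: Blend 2 745/2511 = 29.7%, Blend 1 449/1770 = 25.4% → Blend 2
Blend 2 wins overall and in every soil group — no reversal.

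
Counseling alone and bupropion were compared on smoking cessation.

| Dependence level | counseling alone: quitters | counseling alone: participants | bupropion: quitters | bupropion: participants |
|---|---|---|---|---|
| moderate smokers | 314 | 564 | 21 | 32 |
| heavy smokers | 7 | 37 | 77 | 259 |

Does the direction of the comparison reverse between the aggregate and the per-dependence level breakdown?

Yes

Moderate smokers: counseling alone 314/564 = 55.7%, bupropion 21/32 = 65.6% → bupropion
Heavy smokers: counseling alone 7/37 = 18.9%, bupropion 77/259 = 29.7% → bupropion
Overall: counseling alone 321/601 = 53.4%, bupropion 98/291 = 33.7% → counseling alone
Bupropion wins each dependence group but counseling alone wins overall — the comparison reverses. Bupropion's participants skew toward heavy smokers, which has a lower base rate.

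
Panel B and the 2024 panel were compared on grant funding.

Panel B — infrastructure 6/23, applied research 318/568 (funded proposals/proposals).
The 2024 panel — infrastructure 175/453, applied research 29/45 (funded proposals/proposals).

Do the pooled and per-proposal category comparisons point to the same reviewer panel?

Infrastructure: Panel B 6/23 = 26.1%, the 2024 panel 175/453 = 38.6% → the 2024 panel
Applied research: Panel B 318/568 = 56.0%, the 2024 panel 29/45 = 64.4% → the 2024 panel
Overall: Panel B 324/591 = 54.8%, the 2024 panel 204/498 = 41.0% → Panel B
The 2024 panel wins each proposal group but Panel B wins overall — the comparison reverses. The 2024 panel's proposals skew toward infrastructure, which has a lower base rate.

No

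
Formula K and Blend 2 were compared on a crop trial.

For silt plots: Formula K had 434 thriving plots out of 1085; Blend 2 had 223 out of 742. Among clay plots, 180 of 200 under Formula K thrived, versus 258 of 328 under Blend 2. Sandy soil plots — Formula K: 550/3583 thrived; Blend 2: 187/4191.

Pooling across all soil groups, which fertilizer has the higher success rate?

Formula K

Silt: Formula K 434/1085 = 40.0%, Blend 2 223/742 = 30.1% → Formula K
Clay: Formula K 180/200 = 90.0%, Blend 2 258/328 = 78.7% → Formula K
Sandy soil: Formula K 550/3583 = 15.4%, Blend 2 187/4191 = 4.5% → Formula K
Overall: Formula K 1164/4868 = 23.9%, Blend 2 668/5261 = 12.7% → Formula K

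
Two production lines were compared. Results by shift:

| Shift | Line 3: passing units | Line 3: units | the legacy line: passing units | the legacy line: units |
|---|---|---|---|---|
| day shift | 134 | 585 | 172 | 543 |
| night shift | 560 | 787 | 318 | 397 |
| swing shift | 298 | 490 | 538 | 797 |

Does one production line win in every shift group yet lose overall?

No

Day shift: Line 3 134/585 = 22.9%, the legacy line 172/543 = 31.7% → the legacy line
Night shift: Line 3 560/787 = 71.2%, the legacy line 318/397 = 80.1% → the legacy line
Swing shift: Line 3 298/490 = 60.8%, the legacy line 538/797 = 67.5% → the legacy line
Overall: Line 3 992/1862 = 53.3%, the legacy line 1028/1737 = 59.2% → the legacy line
The legacy line wins overall and in every shift group — no reversal.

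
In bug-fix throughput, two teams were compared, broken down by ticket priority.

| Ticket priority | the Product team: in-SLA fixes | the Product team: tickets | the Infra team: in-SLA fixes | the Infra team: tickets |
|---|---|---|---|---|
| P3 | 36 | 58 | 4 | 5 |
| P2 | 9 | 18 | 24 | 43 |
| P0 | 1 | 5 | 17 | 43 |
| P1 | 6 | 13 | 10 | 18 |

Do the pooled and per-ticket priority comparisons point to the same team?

No

P3: the Product team 36/58 = 62.1%, the Infra team 4/5 = 80.0% → the Infra team
P2: the Product team 9/18 = 50.0%, the Infra team 24/43 = 55.8% → the Infra team
P0: the Product team 1/5 = 20.0%, the Infra team 17/43 = 39.5% → the Infra team
P1: the Product team 6/13 = 46.2%, the Infra team 10/18 = 55.6% → the Infra team
Overall: the Product team 52/94 = 55.3%, the Infra team 55/109 = 50.5% → the Product team
The Infra team wins each ticket group but the Product team wins overall — the comparison reverses. The Infra team's tickets skew toward P0, which has a lower base rate.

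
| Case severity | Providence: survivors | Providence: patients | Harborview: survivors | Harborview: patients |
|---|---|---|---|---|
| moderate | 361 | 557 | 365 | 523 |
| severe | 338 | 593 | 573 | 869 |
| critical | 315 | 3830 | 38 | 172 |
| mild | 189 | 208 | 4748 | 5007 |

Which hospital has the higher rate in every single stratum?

Moderate: Providence 361/557 = 64.8%, Harborview 365/523 = 69.8% → Harborview
Severe: Providence 338/593 = 57.0%, Harborview 573/869 = 65.9% → Harborview
Critical: Providence 315/3830 = 8.2%, Harborview 38/172 = 22.1% → Harborview
Mild: Providence 189/208 = 90.9%, Harborview 4748/5007 = 94.8% → Harborview
Harborview has the higher rate in all 4 groups.

Harborview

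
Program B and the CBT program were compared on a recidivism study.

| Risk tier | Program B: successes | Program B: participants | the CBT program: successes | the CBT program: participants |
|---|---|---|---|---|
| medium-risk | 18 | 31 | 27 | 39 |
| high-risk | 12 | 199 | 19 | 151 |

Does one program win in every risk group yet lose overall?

No

Medium-risk: Program B 18/31 = 58.1%, the CBT program 27/39 = 69.2% → the CBT program
High-risk: Program B 12/199 = 6.0%, the CBT program 19/151 = 12.6% → the CBT program
Overall: Program B 30/230 = 13.0%, the CBT program 46/190 = 24.2% → the CBT program
The CBT program wins overall and in every risk group — no reversal.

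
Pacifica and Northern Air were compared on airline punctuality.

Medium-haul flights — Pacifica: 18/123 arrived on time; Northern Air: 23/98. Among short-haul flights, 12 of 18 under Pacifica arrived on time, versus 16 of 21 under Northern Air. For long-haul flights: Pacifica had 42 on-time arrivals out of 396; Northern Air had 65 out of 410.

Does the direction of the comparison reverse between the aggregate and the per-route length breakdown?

Medium-haul: Pacifica 18/123 = 14.6%, Northern Air 23/98 = 23.5% → Northern Air
Short-haul: Pacifica 12/18 = 66.7%, Northern Air 16/21 = 76.2% → Northern Air
Long-haul: Pacifica 42/396 = 10.6%, Northern Air 65/410 = 15.9% → Northern Air
Overall: Pacifica 72/537 = 13.4%, Northern Air 104/529 = 19.7% → Northern Air
Northern Air wins overall and in every route group — no reversal.

No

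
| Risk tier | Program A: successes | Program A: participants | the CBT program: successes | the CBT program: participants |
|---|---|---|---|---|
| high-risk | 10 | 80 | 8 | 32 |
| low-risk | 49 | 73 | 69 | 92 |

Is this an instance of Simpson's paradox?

High-risk: Program A 10/80 = 12.5%, the CBT program 8/32 = 25.0% → the CBT program
Low-risk: Program A 49/73 = 67.1%, the CBT program 69/92 = 75.0% → the CBT program
Overall: Program A 59/153 = 38.6%, the CBT program 77/124 = 62.1% → the CBT program
The CBT program wins overall and in every risk group — no reversal.

No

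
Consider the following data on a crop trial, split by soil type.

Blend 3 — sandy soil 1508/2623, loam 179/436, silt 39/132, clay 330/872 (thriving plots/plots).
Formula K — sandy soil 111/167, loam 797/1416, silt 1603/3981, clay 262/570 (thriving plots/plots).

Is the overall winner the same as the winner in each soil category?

Sandy soil: Blend 3 1508/2623 = 57.5%, Formula K 111/167 = 66.5% → Formula K
Loam: Blend 3 179/436 = 41.1%, Formula K 797/1416 = 56.3% → Formula K
Silt: Blend 3 39/132 = 29.5%, Formula K 1603/3981 = 40.3% → Formula K
Clay: Blend 3 330/872 = 37.8%, Formula K 262/570 = 46.0% → Formula K
Overall: Blend 3 2056/4063 = 50.6%, Formula K 2773/6134 = 45.2% → Blend 3
Formula K wins each soil group but Blend 3 wins overall — the comparison reverses. Formula K's plots skew toward silt, which has a lower base rate.

No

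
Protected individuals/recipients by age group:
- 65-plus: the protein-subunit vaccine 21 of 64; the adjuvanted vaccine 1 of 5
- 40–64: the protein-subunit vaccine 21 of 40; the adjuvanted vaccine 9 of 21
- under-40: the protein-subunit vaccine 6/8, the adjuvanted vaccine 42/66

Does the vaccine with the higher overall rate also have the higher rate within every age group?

No

65-plus: the protein-subunit vaccine 21/64 = 32.8%, the adjuvanted vaccine 1/5 = 20.0% → the protein-subunit vaccine
40–64: the protein-subunit vaccine 21/40 = 52.5%, the adjuvanted vaccine 9/21 = 42.9% → the protein-subunit vaccine
Under-40: the protein-subunit vaccine 6/8 = 75.0%, the adjuvanted vaccine 42/66 = 63.6% → the protein-subunit vaccine
Overall: the protein-subunit vaccine 48/112 = 42.9%, the adjuvanted vaccine 52/92 = 56.5% → the adjuvanted vaccine
The protein-subunit vaccine wins each age group but the adjuvanted vaccine wins overall — the comparison reverses. The protein-subunit vaccine's recipients skew toward 65-plus, which has a lower base rate.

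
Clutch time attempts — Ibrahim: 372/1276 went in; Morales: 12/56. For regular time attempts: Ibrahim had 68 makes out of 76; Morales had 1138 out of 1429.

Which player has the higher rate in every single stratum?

Clutch time: Ibrahim 372/1276 = 29.2%, Morales 12/56 = 21.4% → Ibrahim
Regular time: Ibrahim 68/76 = 89.5%, Morales 1138/1429 = 79.6% → Ibrahim
Ibrahim has the higher rate in both groups.

Ibrahim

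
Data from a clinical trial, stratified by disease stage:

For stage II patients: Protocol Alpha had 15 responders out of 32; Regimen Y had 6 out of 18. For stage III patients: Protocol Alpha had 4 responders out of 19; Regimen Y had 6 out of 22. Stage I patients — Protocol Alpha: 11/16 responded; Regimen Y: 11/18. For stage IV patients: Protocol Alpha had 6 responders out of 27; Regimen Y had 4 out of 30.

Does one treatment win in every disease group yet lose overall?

Stage II: Protocol Alpha 15/32 = 46.9%, Regimen Y 6/18 = 33.3% → Protocol Alpha
Stage III: Protocol Alpha 4/19 = 21.1%, Regimen Y 6/22 = 27.3% → Regimen Y
Stage I: Protocol Alpha 11/16 = 68.8%, Regimen Y 11/18 = 61.1% → Protocol Alpha
Stage IV: Protocol Alpha 6/27 = 22.2%, Regimen Y 4/30 = 13.3% → Protocol Alpha
Overall: Protocol Alpha 36/94 = 38.3%, Regimen Y 27/88 = 30.7% → Protocol Alpha
Neither sweeps: Protocol Alpha wins 3 of 4 groups, Regimen Y wins 1. Protocol Alpha wins overall but not every group — no Simpson reversal.

No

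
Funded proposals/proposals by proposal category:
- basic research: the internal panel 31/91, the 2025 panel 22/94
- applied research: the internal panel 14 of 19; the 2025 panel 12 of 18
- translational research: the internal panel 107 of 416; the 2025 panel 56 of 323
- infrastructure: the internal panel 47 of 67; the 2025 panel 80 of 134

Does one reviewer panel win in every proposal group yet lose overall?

Basic research: the internal panel 31/91 = 34.1%, the 2025 panel 22/94 = 23.4% → the internal panel
Applied research: the internal panel 14/19 = 73.7%, the 2025 panel 12/18 = 66.7% → the internal panel
Translational research: the internal panel 107/416 = 25.7%, the 2025 panel 56/323 = 17.3% → the internal panel
Infrastructure: the internal panel 47/67 = 70.1%, the 2025 panel 80/134 = 59.7% → the internal panel
Overall: the internal panel 199/593 = 33.6%, the 2025 panel 170/569 = 29.9% → the internal panel
The internal panel wins overall and in every proposal group — no reversal.

No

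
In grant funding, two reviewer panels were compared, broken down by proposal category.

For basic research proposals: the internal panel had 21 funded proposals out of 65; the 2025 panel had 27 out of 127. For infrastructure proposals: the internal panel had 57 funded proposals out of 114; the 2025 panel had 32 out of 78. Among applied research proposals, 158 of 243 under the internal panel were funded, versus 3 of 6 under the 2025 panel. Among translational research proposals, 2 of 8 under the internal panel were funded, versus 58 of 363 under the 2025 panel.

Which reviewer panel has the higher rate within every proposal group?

the internal panel

Basic research: the internal panel 21/65 = 32.3%, the 2025 panel 27/127 = 21.3% → the internal panel
Infrastructure: the internal panel 57/114 = 50.0%, the 2025 panel 32/78 = 41.0% → the internal panel
Applied research: the internal panel 158/243 = 65.0%, the 2025 panel 3/6 = 50.0% → the internal panel
Translational research: the internal panel 2/8 = 25.0%, the 2025 panel 58/363 = 16.0% → the internal panel
The internal panel has the higher rate in all 4 groups.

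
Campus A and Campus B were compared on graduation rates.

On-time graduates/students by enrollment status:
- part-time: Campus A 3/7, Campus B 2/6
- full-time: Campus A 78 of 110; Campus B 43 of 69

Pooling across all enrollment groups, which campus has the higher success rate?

Part-time: Campus A 3/7 = 42.9%, Campus B 2/6 = 33.3% → Campus A
Full-time: Campus A 78/110 = 70.9%, Campus B 43/69 = 62.3% → Campus A
Overall: Campus A 81/117 = 69.2%, Campus B 45/75 = 60.0% → Campus A

Campus A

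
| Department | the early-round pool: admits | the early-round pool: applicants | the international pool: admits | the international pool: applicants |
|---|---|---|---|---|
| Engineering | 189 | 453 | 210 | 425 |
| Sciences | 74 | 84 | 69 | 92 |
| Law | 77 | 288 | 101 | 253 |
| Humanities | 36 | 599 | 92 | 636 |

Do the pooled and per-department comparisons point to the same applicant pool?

No

Engineering: the early-round pool 189/453 = 41.7%, the international pool 210/425 = 49.4% → the international pool
Sciences: the early-round pool 74/84 = 88.1%, the international pool 69/92 = 75.0% → the early-round pool
Law: the early-round pool 77/288 = 26.7%, the international pool 101/253 = 39.9% → the international pool
Humanities: the early-round pool 36/599 = 6.0%, the international pool 92/636 = 14.5% → the international pool
Overall: the early-round pool 376/1424 = 26.4%, the international pool 472/1406 = 33.6% → the international pool
Neither sweeps: the early-round pool wins 1 of 4 groups, the international pool wins 3. The international pool wins overall but not every group — no Simpson reversal.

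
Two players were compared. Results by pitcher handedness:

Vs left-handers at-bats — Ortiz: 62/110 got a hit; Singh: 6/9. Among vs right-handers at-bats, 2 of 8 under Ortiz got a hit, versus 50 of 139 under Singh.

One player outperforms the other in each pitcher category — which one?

Singh

Vs left-handers: Ortiz 62/110 = 56.4%, Singh 6/9 = 66.7% → Singh
Vs right-handers: Ortiz 2/8 = 25.0%, Singh 50/139 = 36.0% → Singh
Singh has the higher rate in both groups.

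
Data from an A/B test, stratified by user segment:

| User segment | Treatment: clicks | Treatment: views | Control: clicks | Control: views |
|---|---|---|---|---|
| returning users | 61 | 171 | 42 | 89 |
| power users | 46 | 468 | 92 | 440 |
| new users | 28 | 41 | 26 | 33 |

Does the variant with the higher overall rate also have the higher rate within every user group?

Yes

Returning users: Treatment 61/171 = 35.7%, Control 42/89 = 47.2% → Control
Power users: Treatment 46/468 = 9.8%, Control 92/440 = 20.9% → Control
New users: Treatment 28/41 = 68.3%, Control 26/33 = 78.8% → Control
Overall: Treatment 135/680 = 19.9%, Control 160/562 = 28.5% → Control
Control wins overall and in every user group — no reversal.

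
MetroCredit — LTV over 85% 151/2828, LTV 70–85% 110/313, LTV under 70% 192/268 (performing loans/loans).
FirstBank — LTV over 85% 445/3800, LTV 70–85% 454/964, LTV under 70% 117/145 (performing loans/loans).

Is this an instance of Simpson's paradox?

No

LTV over 85%: MetroCredit 151/2828 = 5.3%, FirstBank 445/3800 = 11.7% → FirstBank
LTV 70–85%: MetroCredit 110/313 = 35.1%, FirstBank 454/964 = 47.1% → FirstBank
LTV under 70%: MetroCredit 192/268 = 71.6%, FirstBank 117/145 = 80.7% → FirstBank
Overall: MetroCredit 453/3409 = 13.3%, FirstBank 1016/4909 = 20.7% → FirstBank
FirstBank wins overall and in every loan-to-value group — no reversal.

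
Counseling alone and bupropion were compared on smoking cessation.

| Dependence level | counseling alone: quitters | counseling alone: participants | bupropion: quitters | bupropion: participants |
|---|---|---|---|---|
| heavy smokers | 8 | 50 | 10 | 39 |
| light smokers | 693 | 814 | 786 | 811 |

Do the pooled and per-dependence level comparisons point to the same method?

Heavy smokers: counseling alone 8/50 = 16.0%, bupropion 10/39 = 25.6% → bupropion
Light smokers: counseling alone 693/814 = 85.1%, bupropion 786/811 = 96.9% → bupropion
Overall: counseling alone 701/864 = 81.1%, bupropion 796/850 = 93.6% → bupropion
Bupropion wins overall and in every dependence group — no reversal.

Yes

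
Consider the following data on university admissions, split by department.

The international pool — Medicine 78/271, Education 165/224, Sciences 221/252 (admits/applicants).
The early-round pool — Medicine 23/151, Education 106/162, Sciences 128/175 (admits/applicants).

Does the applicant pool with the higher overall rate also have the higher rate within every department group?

Medicine: the international pool 78/271 = 28.8%, the early-round pool 23/151 = 15.2% → the international pool
Education: the international pool 165/224 = 73.7%, the early-round pool 106/162 = 65.4% → the international pool
Sciences: the international pool 221/252 = 87.7%, the early-round pool 128/175 = 73.1% → the international pool
Overall: the international pool 464/747 = 62.1%, the early-round pool 257/488 = 52.7% → the international pool
The international pool wins overall and in every department group — no reversal.

Yes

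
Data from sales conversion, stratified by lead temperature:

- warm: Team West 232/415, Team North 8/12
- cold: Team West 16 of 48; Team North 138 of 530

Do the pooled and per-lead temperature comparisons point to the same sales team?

No

Warm: Team West 232/415 = 55.9%, Team North 8/12 = 66.7% → Team North
Cold: Team West 16/48 = 33.3%, Team North 138/530 = 26.0% → Team West
Overall: Team West 248/463 = 53.6%, Team North 146/542 = 26.9% → Team West
Neither sweeps: Team West wins 1 of 2 groups, Team North wins 1. Team West wins overall but not every group — no Simpson reversal.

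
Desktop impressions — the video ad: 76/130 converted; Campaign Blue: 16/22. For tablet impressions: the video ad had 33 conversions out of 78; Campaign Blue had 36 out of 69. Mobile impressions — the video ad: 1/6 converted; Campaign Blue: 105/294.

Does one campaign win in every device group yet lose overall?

Desktop: the video ad 76/130 = 58.5%, Campaign Blue 16/22 = 72.7% → Campaign Blue
Tablet: the video ad 33/78 = 42.3%, Campaign Blue 36/69 = 52.2% → Campaign Blue
Mobile: the video ad 1/6 = 16.7%, Campaign Blue 105/294 = 35.7% → Campaign Blue
Overall: the video ad 110/214 = 51.4%, Campaign Blue 157/385 = 40.8% → the video ad
Campaign Blue wins each device group but the video ad wins overall — the comparison reverses. Campaign Blue's impressions skew toward mobile, which has a lower base rate.

Yes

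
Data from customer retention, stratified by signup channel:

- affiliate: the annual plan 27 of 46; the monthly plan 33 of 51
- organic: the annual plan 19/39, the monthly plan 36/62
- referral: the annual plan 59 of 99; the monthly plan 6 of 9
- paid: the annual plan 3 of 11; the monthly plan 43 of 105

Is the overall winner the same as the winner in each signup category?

No

Affiliate: the annual plan 27/46 = 58.7%, the monthly plan 33/51 = 64.7% → the monthly plan
Organic: the annual plan 19/39 = 48.7%, the monthly plan 36/62 = 58.1% → the monthly plan
Referral: the annual plan 59/99 = 59.6%, the monthly plan 6/9 = 66.7% → the monthly plan
Paid: the annual plan 3/11 = 27.3%, the monthly plan 43/105 = 41.0% → the monthly plan
Overall: the annual plan 108/195 = 55.4%, the monthly plan 118/227 = 52.0% → the annual plan
The monthly plan wins each signup group but the annual plan wins overall — the comparison reverses. The monthly plan's customers skew toward paid, which has a lower base rate.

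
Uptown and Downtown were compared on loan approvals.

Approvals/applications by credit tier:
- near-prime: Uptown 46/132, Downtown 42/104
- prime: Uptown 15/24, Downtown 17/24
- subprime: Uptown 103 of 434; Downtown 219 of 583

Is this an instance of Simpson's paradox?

Near-prime: Uptown 46/132 = 34.8%, Downtown 42/104 = 40.4% → Downtown
Prime: Uptown 15/24 = 62.5%, Downtown 17/24 = 70.8% → Downtown
Subprime: Uptown 103/434 = 23.7%, Downtown 219/583 = 37.6% → Downtown
Overall: Uptown 164/590 = 27.8%, Downtown 278/711 = 39.1% → Downtown
Downtown wins overall and in every credit group — no reversal.

No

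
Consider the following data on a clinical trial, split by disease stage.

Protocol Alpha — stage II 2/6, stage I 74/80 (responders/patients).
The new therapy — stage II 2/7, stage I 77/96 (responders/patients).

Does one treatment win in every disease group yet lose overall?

No

Stage II: Protocol Alpha 2/6 = 33.3%, the new therapy 2/7 = 28.6% → Protocol Alpha
Stage I: Protocol Alpha 74/80 = 92.5%, the new therapy 77/96 = 80.2% → Protocol Alpha
Overall: Protocol Alpha 76/86 = 88.4%, the new therapy 79/103 = 76.7% → Protocol Alpha
Protocol Alpha wins overall and in every disease group — no reversal.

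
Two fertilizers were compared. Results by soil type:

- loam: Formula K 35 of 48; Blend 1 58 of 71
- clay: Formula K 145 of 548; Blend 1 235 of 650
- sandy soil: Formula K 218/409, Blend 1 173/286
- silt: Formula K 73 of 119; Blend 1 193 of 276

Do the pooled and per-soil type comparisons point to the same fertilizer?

Yes

Loam: Formula K 35/48 = 72.9%, Blend 1 58/71 = 81.7% → Blend 1
Clay: Formula K 145/548 = 26.5%, Blend 1 235/650 = 36.2% → Blend 1
Sandy soil: Formula K 218/409 = 53.3%, Blend 1 173/286 = 60.5% → Blend 1
Silt: Formula K 73/119 = 61.3%, Blend 1 193/276 = 69.9% → Blend 1
Overall: Formula K 471/1124 = 41.9%, Blend 1 659/1283 = 51.4% → Blend 1
Blend 1 wins overall and in every soil group — no reversal.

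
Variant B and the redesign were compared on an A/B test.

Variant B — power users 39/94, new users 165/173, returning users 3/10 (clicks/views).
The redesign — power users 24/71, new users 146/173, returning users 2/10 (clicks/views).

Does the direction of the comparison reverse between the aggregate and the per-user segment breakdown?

No

Power users: Variant B 39/94 = 41.5%, the redesign 24/71 = 33.8% → Variant B
New users: Variant B 165/173 = 95.4%, the redesign 146/173 = 84.4% → Variant B
Returning users: Variant B 3/10 = 30.0%, the redesign 2/10 = 20.0% → Variant B
Overall: Variant B 207/277 = 74.7%, the redesign 172/254 = 67.7% → Variant B
Variant B wins overall and in every user group — no reversal.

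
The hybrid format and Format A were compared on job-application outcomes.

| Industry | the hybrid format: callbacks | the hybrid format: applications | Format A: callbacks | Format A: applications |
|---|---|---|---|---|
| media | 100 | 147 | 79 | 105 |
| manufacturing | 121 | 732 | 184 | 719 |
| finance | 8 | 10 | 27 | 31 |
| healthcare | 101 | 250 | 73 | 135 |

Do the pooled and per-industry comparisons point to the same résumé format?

Yes

Media: the hybrid format 100/147 = 68.0%, Format A 79/105 = 75.2% → Format A
Manufacturing: the hybrid format 121/732 = 16.5%, Format A 184/719 = 25.6% → Format A
Finance: the hybrid format 8/10 = 80.0%, Format A 27/31 = 87.1% → Format A
Healthcare: the hybrid format 101/250 = 40.4%, Format A 73/135 = 54.1% → Format A
Overall: the hybrid format 330/1139 = 29.0%, Format A 363/990 = 36.7% → Format A
Format A wins overall and in every industry group — no reversal.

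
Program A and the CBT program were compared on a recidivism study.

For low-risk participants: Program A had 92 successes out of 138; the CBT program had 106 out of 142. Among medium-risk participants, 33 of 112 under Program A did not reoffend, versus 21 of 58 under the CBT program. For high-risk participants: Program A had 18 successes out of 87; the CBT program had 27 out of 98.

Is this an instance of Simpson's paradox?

No

Low-risk: Program A 92/138 = 66.7%, the CBT program 106/142 = 74.6% → the CBT program
Medium-risk: Program A 33/112 = 29.5%, the CBT program 21/58 = 36.2% → the CBT program
High-risk: Program A 18/87 = 20.7%, the CBT program 27/98 = 27.6% → the CBT program
Overall: Program A 143/337 = 42.4%, the CBT program 154/298 = 51.7% → the CBT program
The CBT program wins overall and in every risk group — no reversal.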